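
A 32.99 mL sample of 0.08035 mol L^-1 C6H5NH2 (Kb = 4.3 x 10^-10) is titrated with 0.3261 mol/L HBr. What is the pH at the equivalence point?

2.91

n(C6H5NH2) = 0.08035 x 0.03299 = 0.002651 mol; V(HBr) at equivalence = 0.002651/0.3261 = 0.008129 L.
At equivalence the base is fully converted to C6H5NH3+; total volume = 0.04112 L, so [C6H5NH3+] = 0.002651/0.04112 = 0.06447 M.
Ka(C6H5NH3+) = Kw/Kb = 1.0e-14 / 4.3 x 10^-10 = 2.33e-5.
[H^+] = sqrt(Ka x [C6H5NH3+]) = sqrt(2.33e-5 x 0.06447) = 0.00122 M.
pH = -log(0.00122) = 2.91.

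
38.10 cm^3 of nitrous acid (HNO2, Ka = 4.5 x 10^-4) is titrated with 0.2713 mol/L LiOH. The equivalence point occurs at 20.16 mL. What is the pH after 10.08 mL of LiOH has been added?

3.35

10.08 mL is exactly half the equivalence volume (20.16/2), i.e. the half-equivalence point.
There, n(HA) = n(A^-), so pH = pKa = -log(4.5 x 10^-4) = 3.35.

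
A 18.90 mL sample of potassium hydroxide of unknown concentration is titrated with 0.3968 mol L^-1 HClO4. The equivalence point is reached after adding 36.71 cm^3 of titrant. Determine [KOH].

0.771 M

n(HClO4) delivered = 0.3968 x 0.03671 = 0.01457 mol.
For a 1:1 reaction, n(KOH) = 0.01457 mol.
[KOH] = 0.01457 mol / 0.01890 L = 0.771 M.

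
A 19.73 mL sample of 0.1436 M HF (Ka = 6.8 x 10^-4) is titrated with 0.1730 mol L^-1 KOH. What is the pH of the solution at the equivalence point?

8.03

n(HF) = 0.1436 x 0.01973 = 0.002833 mol; V(KOH) at equivalence = 0.002833/0.1730 = 0.01638 L.
At equivalence all the acid is converted to F-; total volume = 0.01973 + 0.01638 = 0.03611 L, so [F-] = 0.002833/0.03611 = 0.07847 M.
Kb = Kw/Ka = 1.0e-14 / 6.8 x 10^-4 = 1.47e-11.
[OH^-] = sqrt(Kb x [F-]) = sqrt(1.47e-11 x 0.07847) = 1.07e-6 M.
pOH = 5.97, so pH = 14.00 - 5.97 = 8.03.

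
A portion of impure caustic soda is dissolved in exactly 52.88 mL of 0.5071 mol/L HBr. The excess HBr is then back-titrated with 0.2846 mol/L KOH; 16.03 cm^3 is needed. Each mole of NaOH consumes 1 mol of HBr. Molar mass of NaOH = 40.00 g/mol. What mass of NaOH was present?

0.890 g

Total n(HBr) added = 0.5071 x 0.05288 = 0.02682 mol.
n(KOH) used = 0.2846 x 0.01603 = 0.004562 mol, which equals the excess n(HBr).
So n(HBr) consumed by the sample = 0.02682 - 0.004562 = 0.02225 mol.
n(NaOH) = 0.02225 / 1 = 0.02225 mol.
mass = 0.02225 mol x 40.00 g/mol = 0.890 g.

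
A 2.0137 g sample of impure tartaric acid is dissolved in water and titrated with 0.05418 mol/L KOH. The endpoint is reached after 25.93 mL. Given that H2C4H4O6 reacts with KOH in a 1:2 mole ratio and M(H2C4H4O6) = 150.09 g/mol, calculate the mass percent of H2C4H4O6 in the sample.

n(KOH) = 0.05418 x 0.02593 = 0.001405 mol.
n(H2C4H4O6) = 0.001405 / 2 = 0.0007024 mol.
mass of H2C4H4O6 = 0.0007024 x 150.09 = 0.1054 g.
% purity = 0.1054 / 2.0137 x 100 = 5.24%.

5.24%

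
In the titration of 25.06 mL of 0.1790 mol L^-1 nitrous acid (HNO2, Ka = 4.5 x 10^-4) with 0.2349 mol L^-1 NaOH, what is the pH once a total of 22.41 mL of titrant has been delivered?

n(acid) = 0.1790 x 0.02506 = 0.004486 mol; n(NaOH) added = 0.2349 x 0.02241 = 0.005264 mol.
Base is in excess by 0.005264 - 0.004486 = 0.0007784 mol in a total volume of 0.04747 L.
[OH^-] = 0.0007784/0.04747 = 0.01640 M, so pOH = 1.79 and pH = 14.00 - 1.79 = 12.21.

12.21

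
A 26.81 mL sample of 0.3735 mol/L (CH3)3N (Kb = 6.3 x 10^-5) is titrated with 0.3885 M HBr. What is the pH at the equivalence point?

n((CH3)3N) = 0.3735 x 0.02681 = 0.01001 mol; V(HBr) at equivalence = 0.01001/0.3885 = 0.02577 L.
At equivalence the base is fully converted to (CH3)3NH+; total volume = 0.05258 L, so [(CH3)3NH+] = 0.01001/0.05258 = 0.1904 M.
Ka((CH3)3NH+) = Kw/Kb = 1.0e-14 / 6.3 x 10^-5 = 1.59e-10.
[H^+] = sqrt(Ka x [(CH3)3NH+]) = sqrt(1.59e-10 x 0.1904) = 5.50e-6 M.
pH = -log(5.50e-6) = 5.26.

5.26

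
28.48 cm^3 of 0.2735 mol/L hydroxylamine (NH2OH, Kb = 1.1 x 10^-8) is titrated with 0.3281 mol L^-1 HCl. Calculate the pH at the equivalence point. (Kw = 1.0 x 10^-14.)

3.43

n(NH2OH) = 0.2735 x 0.02848 = 0.007789 mol; V(HCl) at equivalence = 0.007789/0.3281 = 0.02374 L.
At equivalence the base is fully converted to NH3OH+; total volume = 0.05222 L, so [NH3OH+] = 0.007789/0.05222 = 0.1492 M.
Ka(NH3OH+) = Kw/Kb = 1.0e-14 / 1.1 x 10^-8 = 9.09e-7.
[H^+] = sqrt(Ka x [NH3OH+]) = sqrt(9.09e-7 x 0.1492) = 0.000368 M.
pH = -log(0.000368) = 3.43.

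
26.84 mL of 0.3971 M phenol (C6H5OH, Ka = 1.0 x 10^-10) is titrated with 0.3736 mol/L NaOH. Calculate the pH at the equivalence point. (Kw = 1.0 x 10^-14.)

11.64

n(C6H5OH) = 0.3971 x 0.02684 = 0.01066 mol; V(NaOH) at equivalence = 0.01066/0.3736 = 0.02853 L.
At equivalence all the acid is converted to C6H5O-; total volume = 0.02684 + 0.02853 = 0.05537 L, so [C6H5O-] = 0.01066/0.05537 = 0.1925 M.
Kb = Kw/Ka = 1.0e-14 / 1.0 x 10^-10 = 0.000100.
[OH^-] = sqrt(Kb x [C6H5O-]) = sqrt(0.000100 x 0.1925) = 0.00439 M.
pOH = 2.36, so pH = 14.00 - 2.36 = 11.64.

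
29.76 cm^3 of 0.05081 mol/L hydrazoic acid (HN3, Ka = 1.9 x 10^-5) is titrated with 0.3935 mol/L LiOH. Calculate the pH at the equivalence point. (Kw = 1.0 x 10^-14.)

8.69

n(HN3) = 0.05081 x 0.02976 = 0.001512 mol; V(LiOH) at equivalence = 0.001512/0.3935 = 0.003843 L.
At equivalence all the acid is converted to N3-; total volume = 0.02976 + 0.003843 = 0.03360 L, so [N3-] = 0.001512/0.03360 = 0.04500 M.
Kb = Kw/Ka = 1.0e-14 / 1.9 x 10^-5 = 5.26e-10.
[OH^-] = sqrt(Kb x [N3-]) = sqrt(5.26e-10 x 0.04500) = 4.87e-6 M.
pOH = 5.31, so pH = 14.00 - 5.31 = 8.69.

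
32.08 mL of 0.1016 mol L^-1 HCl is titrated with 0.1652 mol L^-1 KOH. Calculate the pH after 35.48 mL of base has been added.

12.59

n(acid) = 0.1016 x 0.03208 = 0.003259 mol; n(KOH) added = 0.1652 x 0.03548 = 0.005861 mol.
Base is in excess by 0.005861 - 0.003259 = 0.002602 mol in a total volume of 0.06756 L.
[OH^-] = 0.002602/0.06756 = 0.03851 M, so pOH = 1.41 and pH = 14.00 - 1.41 = 12.59.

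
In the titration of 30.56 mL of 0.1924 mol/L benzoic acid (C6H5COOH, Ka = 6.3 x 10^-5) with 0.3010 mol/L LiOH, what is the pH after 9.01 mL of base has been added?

4.13

Initial n(C6H5COOH) = 0.1924 x 0.03056 = 0.005880 mol.
n(LiOH) added = 0.3010 x 0.009010 = 0.002712 mol, converting that many moles of C6H5COOH to C6H5COO-.
Remaining n(C6H5COOH) = 0.003168 mol; n(C6H5COO-) = 0.002712 mol.
By Henderson-Hasselbalch, pH = pKa + log([A^-]/[HA]) = 4.20 + log(0.002712/0.003168) = 4.20 + (-0.07) = 4.13.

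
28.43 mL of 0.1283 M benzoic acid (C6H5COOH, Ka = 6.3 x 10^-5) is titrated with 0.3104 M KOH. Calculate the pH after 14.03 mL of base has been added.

12.22

n(acid) = 0.1283 x 0.02843 = 0.003648 mol; n(KOH) added = 0.3104 x 0.01403 = 0.004355 mol.
Base is in excess by 0.004355 - 0.003648 = 0.0007073 mol in a total volume of 0.04246 L.
[OH^-] = 0.0007073/0.04246 = 0.01666 M, so pOH = 1.78 and pH = 14.00 - 1.78 = 12.22.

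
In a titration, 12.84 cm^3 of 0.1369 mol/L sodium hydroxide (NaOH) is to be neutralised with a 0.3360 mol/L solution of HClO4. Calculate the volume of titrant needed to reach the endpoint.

5.23 mL

n(NaOH) = 0.1369 mol/L x 0.01284 L = 0.001758 mol.
At equivalence n(HClO4) = n(NaOH) = 0.001758 mol.
V(HClO4) = 0.001758 / 0.3360 = 0.005232 L = 5.23 mL.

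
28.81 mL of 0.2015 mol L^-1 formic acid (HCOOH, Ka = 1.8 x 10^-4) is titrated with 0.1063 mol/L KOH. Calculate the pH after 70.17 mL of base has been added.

n(acid) = 0.2015 x 0.02881 = 0.005805 mol; n(KOH) added = 0.1063 x 0.07017 = 0.007459 mol.
Base is in excess by 0.007459 - 0.005805 = 0.001654 mol in a total volume of 0.09898 L.
[OH^-] = 0.001654/0.09898 = 0.01671 M, so pOH = 1.78 and pH = 14.00 - 1.78 = 12.22.

12.22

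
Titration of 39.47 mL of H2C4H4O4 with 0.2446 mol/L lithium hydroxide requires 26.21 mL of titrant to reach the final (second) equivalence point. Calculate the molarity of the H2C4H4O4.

0.0812 M

n(LiOH) = 0.2446 x 0.02621 = 0.006411 mol.
At the final (second) equivalence point, 2 mol OH^- react per mol H2C4H4O4, so n(H2C4H4O4) = 0.006411 / 2 = 0.003205 mol.
[H2C4H4O4] = 0.003205 / 0.03947 L = 0.0812 M.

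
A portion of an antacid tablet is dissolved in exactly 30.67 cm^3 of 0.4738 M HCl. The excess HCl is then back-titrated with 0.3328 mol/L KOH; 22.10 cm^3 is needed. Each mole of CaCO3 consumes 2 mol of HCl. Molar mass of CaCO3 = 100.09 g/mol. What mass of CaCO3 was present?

0.359 g

Total n(HCl) added = 0.4738 x 0.03067 = 0.01453 mol.
n(KOH) used = 0.3328 x 0.02210 = 0.007355 mol, which equals the excess n(HCl).
So n(HCl) consumed by the sample = 0.01453 - 0.007355 = 0.007177 mol.
n(CaCO3) = 0.007177 / 2 = 0.003588 mol.
mass = 0.003588 mol x 100.09 g/mol = 0.359 g.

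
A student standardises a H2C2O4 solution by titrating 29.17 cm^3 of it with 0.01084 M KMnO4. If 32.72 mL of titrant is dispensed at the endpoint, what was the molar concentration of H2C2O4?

0.0304 M

n(KMnO4) = 0.01084 x 0.03272 = 0.0003547 mol.
From the balanced equation, 2 mol KMnO4 reacts with 5 mol H2C2O4, so n(H2C2O4) = 0.0003547 x 5/2 = 0.0008867 mol.
[H2C2O4] = 0.0008867 / 0.02917 L = 0.0304 M.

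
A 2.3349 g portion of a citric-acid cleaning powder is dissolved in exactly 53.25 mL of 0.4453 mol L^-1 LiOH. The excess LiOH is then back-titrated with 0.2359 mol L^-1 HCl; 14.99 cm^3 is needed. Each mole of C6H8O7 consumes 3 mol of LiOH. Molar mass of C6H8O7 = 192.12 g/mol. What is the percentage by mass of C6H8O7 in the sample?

55.3%

Total n(LiOH) added = 0.4453 x 0.05325 = 0.02371 mol.
n(HCl) used = 0.2359 x 0.01499 = 0.003536 mol, which equals the excess n(LiOH).
So n(LiOH) consumed by the sample = 0.02371 - 0.003536 = 0.02018 mol.
n(C6H8O7) = 0.02018 / 3 = 0.006725 mol.
mass C6H8O7 = 0.006725 x 192.12 = 1.292 g, so %C6H8O7 = 1.292/2.3349 x 100 = 55.3%.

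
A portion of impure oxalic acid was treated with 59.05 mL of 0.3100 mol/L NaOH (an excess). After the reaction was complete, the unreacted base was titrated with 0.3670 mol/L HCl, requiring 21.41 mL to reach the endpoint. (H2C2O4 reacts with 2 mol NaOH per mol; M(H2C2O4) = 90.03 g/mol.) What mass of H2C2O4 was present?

0.470 g

Total n(NaOH) added = 0.3100 x 0.05905 = 0.01831 mol.
n(HCl) used = 0.3670 x 0.02141 = 0.007857 mol, which equals the excess n(NaOH).
So n(NaOH) consumed by the sample = 0.01831 - 0.007857 = 0.01045 mol.
n(H2C2O4) = 0.01045 / 2 = 0.005224 mol.
mass = 0.005224 mol x 90.03 g/mol = 0.470 g.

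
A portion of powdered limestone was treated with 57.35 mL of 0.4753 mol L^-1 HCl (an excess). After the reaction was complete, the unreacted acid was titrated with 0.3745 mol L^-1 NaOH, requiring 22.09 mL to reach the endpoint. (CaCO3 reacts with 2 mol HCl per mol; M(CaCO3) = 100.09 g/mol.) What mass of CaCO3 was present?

Total n(HCl) added = 0.4753 x 0.05735 = 0.02726 mol.
n(NaOH) used = 0.3745 x 0.02209 = 0.008273 mol, which equals the excess n(HCl).
So n(HCl) consumed by the sample = 0.02726 - 0.008273 = 0.01899 mol.
n(CaCO3) = 0.01899 / 2 = 0.009493 mol.
mass = 0.009493 mol x 100.09 g/mol = 0.950 g.

0.950 g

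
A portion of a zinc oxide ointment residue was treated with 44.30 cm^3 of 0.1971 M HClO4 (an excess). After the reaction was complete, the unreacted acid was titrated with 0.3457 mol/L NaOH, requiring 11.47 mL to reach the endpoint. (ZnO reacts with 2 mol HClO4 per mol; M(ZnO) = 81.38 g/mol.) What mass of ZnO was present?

0.194 g

Total n(HClO4) added = 0.1971 x 0.04430 = 0.008732 mol.
n(NaOH) used = 0.3457 x 0.01147 = 0.003965 mol, which equals the excess n(HClO4).
So n(HClO4) consumed by the sample = 0.008732 - 0.003965 = 0.004766 mol.
n(ZnO) = 0.004766 / 2 = 0.002383 mol.
mass = 0.002383 mol x 81.38 g/mol = 0.194 g.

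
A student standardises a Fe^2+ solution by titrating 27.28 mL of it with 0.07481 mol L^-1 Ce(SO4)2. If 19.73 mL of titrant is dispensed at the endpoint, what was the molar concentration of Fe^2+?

n(Ce(SO4)2) = 0.07481 x 0.01973 = 0.001476 mol.
From the balanced equation, 1 mol Ce(SO4)2 reacts with 1 mol Fe^2+, so n(Fe^2+) = 0.001476 x 1/1 = 0.001476 mol.
[Fe^2+] = 0.001476 / 0.02728 L = 0.0541 M.

0.0541 M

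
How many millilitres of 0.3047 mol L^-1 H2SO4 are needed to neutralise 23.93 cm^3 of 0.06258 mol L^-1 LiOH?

n(LiOH) = 0.06258 mol/L x 0.02393 L = 0.001498 mol.
The neutralisation is 2 LiOH : 1 H2SO4, so n(H2SO4) = 0.001498 x 1/2 = 0.0007488 mol.
V(H2SO4) = 0.0007488 / 0.3047 = 0.002457 L = 2.46 mL.

2.46 mL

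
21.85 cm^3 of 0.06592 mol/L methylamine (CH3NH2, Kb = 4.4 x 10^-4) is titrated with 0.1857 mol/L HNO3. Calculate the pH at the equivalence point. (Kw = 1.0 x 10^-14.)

n(CH3NH2) = 0.06592 x 0.02185 = 0.001440 mol; V(HNO3) at equivalence = 0.001440/0.1857 = 0.007756 L.
At equivalence the base is fully converted to CH3NH3+; total volume = 0.02961 L, so [CH3NH3+] = 0.001440/0.02961 = 0.04865 M.
Ka(CH3NH3+) = Kw/Kb = 1.0e-14 / 4.4 x 10^-4 = 2.27e-11.
[H^+] = sqrt(Ka x [CH3NH3+]) = sqrt(2.27e-11 x 0.04865) = 1.05e-6 M.
pH = -log(1.05e-6) = 5.98.

5.98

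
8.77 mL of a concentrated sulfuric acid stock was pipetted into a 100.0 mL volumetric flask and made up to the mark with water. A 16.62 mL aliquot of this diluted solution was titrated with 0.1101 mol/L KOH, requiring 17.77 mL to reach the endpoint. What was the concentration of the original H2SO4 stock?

0.671 M

n(KOH) = 0.1101 x 0.01777 = 0.001956 mol.
n(H2SO4) in the aliquot = 0.001956 x 1/2 = 0.0009782 mol.
[diluted H2SO4] = 0.0009782 / 0.01662 = 0.05886 M.
Dilution factor = 100.0/8.770 = 11.40, so [stock] = 0.05886 x 11.40 = 0.671 M.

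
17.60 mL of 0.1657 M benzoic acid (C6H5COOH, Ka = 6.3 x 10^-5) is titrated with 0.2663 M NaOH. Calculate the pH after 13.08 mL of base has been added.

n(acid) = 0.1657 x 0.01760 = 0.002916 mol; n(NaOH) added = 0.2663 x 0.01308 = 0.003483 mol.
Base is in excess by 0.003483 - 0.002916 = 0.0005669 mol in a total volume of 0.03068 L.
[OH^-] = 0.0005669/0.03068 = 0.01848 M, so pOH = 1.73 and pH = 14.00 - 1.73 = 12.27.

12.27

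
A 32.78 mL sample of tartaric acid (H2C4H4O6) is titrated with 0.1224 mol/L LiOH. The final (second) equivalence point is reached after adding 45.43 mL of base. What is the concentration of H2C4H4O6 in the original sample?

0.0848 M

n(LiOH) = 0.1224 x 0.04543 = 0.005561 mol.
At the final (second) equivalence point, 2 mol OH^- react per mol H2C4H4O6, so n(H2C4H4O6) = 0.005561 / 2 = 0.002780 mol.
[H2C4H4O6] = 0.002780 / 0.03278 L = 0.0848 M.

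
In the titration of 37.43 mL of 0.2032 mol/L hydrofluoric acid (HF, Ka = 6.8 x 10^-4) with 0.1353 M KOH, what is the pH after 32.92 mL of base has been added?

3.32

Initial n(HF) = 0.2032 x 0.03743 = 0.007606 mol.
n(KOH) added = 0.1353 x 0.03292 = 0.004454 mol, converting that many moles of HF to F-.
Remaining n(HF) = 0.003152 mol; n(F-) = 0.004454 mol.
By Henderson-Hasselbalch, pH = pKa + log([A^-]/[HA]) = 3.17 + log(0.004454/0.003152) = 3.17 + (+0.15) = 3.32.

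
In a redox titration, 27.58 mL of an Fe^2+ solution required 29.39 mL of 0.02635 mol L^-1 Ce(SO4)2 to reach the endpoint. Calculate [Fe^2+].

0.0281 M

n(Ce(SO4)2) = 0.02635 x 0.02939 = 0.0007744 mol.
From the balanced equation, 1 mol Ce(SO4)2 reacts with 1 mol Fe^2+, so n(Fe^2+) = 0.0007744 x 1/1 = 0.0007744 mol.
[Fe^2+] = 0.0007744 / 0.02758 L = 0.0281 M.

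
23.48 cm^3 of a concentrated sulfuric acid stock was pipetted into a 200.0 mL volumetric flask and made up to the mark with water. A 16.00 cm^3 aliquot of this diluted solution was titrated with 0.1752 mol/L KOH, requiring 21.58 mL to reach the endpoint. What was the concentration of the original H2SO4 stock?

n(KOH) = 0.1752 x 0.02158 = 0.003781 mol.
n(H2SO4) in the aliquot = 0.003781 x 1/2 = 0.001890 mol.
[diluted H2SO4] = 0.001890 / 0.01600 = 0.1182 M.
Dilution factor = 200.0/23.48 = 8.518, so [stock] = 0.1182 x 8.518 = 1.01 M.

1.01 M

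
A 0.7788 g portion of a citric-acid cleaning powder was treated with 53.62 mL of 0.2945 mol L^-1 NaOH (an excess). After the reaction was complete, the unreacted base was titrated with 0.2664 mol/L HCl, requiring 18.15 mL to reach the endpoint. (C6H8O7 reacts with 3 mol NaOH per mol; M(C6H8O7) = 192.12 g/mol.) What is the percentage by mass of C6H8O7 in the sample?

Total n(NaOH) added = 0.2945 x 0.05362 = 0.01579 mol.
n(HCl) used = 0.2664 x 0.01815 = 0.004835 mol, which equals the excess n(NaOH).
So n(NaOH) consumed by the sample = 0.01579 - 0.004835 = 0.01096 mol.
n(C6H8O7) = 0.01096 / 3 = 0.003652 mol.
mass C6H8O7 = 0.003652 x 192.12 = 0.7016 g, so %C6H8O7 = 0.7016/0.7788 x 100 = 90.1%.

90.1%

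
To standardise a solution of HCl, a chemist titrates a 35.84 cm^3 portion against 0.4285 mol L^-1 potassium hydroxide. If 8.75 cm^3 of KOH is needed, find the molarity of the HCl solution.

0.105 M

n(KOH) delivered = 0.4285 x 0.008750 = 0.003749 mol.
For a 1:1 reaction, n(HCl) = 0.003749 mol.
[HCl] = 0.003749 mol / 0.03584 L = 0.105 M.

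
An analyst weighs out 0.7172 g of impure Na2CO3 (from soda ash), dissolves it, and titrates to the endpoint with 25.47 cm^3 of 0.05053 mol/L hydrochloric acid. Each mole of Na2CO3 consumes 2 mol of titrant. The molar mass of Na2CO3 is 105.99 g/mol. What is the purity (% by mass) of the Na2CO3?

n(HCl) = 0.05053 x 0.02547 = 0.001287 mol.
n(Na2CO3) = 0.001287 / 2 = 0.0006435 mol.
mass of Na2CO3 = 0.0006435 x 105.99 = 0.06820 g.
% purity = 0.06820 / 0.7172 x 100 = 9.51%.

9.51%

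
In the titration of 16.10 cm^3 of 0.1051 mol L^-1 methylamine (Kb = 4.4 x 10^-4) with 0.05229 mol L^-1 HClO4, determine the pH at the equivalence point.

n(CH3NH2) = 0.1051 x 0.01610 = 0.001692 mol; V(HClO4) at equivalence = 0.001692/0.05229 = 0.03236 L.
At equivalence the base is fully converted to CH3NH3+; total volume = 0.04846 L, so [CH3NH3+] = 0.001692/0.04846 = 0.03492 M.
Ka(CH3NH3+) = Kw/Kb = 1.0e-14 / 4.4 x 10^-4 = 2.27e-11.
[H^+] = sqrt(Ka x [CH3NH3+]) = sqrt(2.27e-11 x 0.03492) = 8.91e-7 M.
pH = -log(8.91e-7) = 6.05.

6.05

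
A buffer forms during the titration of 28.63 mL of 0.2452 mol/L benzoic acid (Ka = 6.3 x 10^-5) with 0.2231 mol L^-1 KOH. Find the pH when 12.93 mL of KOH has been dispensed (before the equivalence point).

Initial n(C6H5COOH) = 0.2452 x 0.02863 = 0.007020 mol.
n(KOH) added = 0.2231 x 0.01293 = 0.002885 mol, converting that many moles of C6H5COOH to C6H5COO-.
Remaining n(C6H5COOH) = 0.004135 mol; n(C6H5COO-) = 0.002885 mol.
By Henderson-Hasselbalch, pH = pKa + log([A^-]/[HA]) = 4.20 + log(0.002885/0.004135) = 4.20 + (-0.16) = 4.04.

4.04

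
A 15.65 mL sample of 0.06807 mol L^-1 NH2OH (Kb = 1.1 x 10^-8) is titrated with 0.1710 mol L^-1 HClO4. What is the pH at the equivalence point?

n(NH2OH) = 0.06807 x 0.01565 = 0.001065 mol; V(HClO4) at equivalence = 0.001065/0.1710 = 0.006230 L.
At equivalence the base is fully converted to NH3OH+; total volume = 0.02188 L, so [NH3OH+] = 0.001065/0.02188 = 0.04869 M.
Ka(NH3OH+) = Kw/Kb = 1.0e-14 / 1.1 x 10^-8 = 9.09e-7.
[H^+] = sqrt(Ka x [NH3OH+]) = sqrt(9.09e-7 x 0.04869) = 0.000210 M.
pH = -log(0.000210) = 3.68.

3.68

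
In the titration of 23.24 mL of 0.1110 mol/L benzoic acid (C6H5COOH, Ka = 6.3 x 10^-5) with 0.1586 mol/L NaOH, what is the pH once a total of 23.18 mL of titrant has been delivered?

12.37

n(acid) = 0.1110 x 0.02324 = 0.002580 mol; n(NaOH) added = 0.1586 x 0.02318 = 0.003676 mol.
Base is in excess by 0.003676 - 0.002580 = 0.001097 mol in a total volume of 0.04642 L.
[OH^-] = 0.001097/0.04642 = 0.02363 M, so pOH = 1.63 and pH = 14.00 - 1.63 = 12.37.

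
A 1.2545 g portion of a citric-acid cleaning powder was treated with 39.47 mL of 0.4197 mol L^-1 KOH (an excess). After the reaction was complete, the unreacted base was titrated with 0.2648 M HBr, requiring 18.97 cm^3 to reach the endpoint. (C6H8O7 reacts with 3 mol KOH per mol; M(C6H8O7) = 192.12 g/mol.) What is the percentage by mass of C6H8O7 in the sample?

58.9%

Total n(KOH) added = 0.4197 x 0.03947 = 0.01657 mol.
n(HBr) used = 0.2648 x 0.01897 = 0.005023 mol, which equals the excess n(KOH).
So n(KOH) consumed by the sample = 0.01657 - 0.005023 = 0.01154 mol.
n(C6H8O7) = 0.01154 / 3 = 0.003847 mol.
mass C6H8O7 = 0.003847 x 192.12 = 0.7392 g, so %C6H8O7 = 0.7392/1.2545 x 100 = 58.9%.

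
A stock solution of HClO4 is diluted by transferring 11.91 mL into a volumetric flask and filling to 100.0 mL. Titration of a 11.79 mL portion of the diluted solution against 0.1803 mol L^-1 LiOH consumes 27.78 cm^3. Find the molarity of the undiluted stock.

n(LiOH) = 0.1803 x 0.02778 = 0.005009 mol.
n(HClO4) in the aliquot = 0.005009 mol.
[diluted HClO4] = 0.005009 / 0.01179 = 0.4248 M.
Dilution factor = 100.0/11.91 = 8.396, so [stock] = 0.4248 x 8.396 = 3.57 M.

3.57 M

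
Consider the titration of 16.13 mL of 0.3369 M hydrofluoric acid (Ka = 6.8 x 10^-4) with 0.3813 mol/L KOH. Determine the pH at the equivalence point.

8.21

n(HF) = 0.3369 x 0.01613 = 0.005434 mol; V(KOH) at equivalence = 0.005434/0.3813 = 0.01425 L.
At equivalence all the acid is converted to F-; total volume = 0.01613 + 0.01425 = 0.03038 L, so [F-] = 0.005434/0.03038 = 0.1789 M.
Kb = Kw/Ka = 1.0e-14 / 6.8 x 10^-4 = 1.47e-11.
[OH^-] = sqrt(Kb x [F-]) = sqrt(1.47e-11 x 0.1789) = 1.62e-6 M.
pOH = 5.79, so pH = 14.00 - 5.79 = 8.21.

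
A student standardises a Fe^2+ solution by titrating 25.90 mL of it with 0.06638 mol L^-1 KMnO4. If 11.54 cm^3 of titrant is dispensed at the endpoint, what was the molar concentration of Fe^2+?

n(KMnO4) = 0.06638 x 0.01154 = 0.0007660 mol.
From the balanced equation, 1 mol KMnO4 reacts with 5 mol Fe^2+, so n(Fe^2+) = 0.0007660 x 5/1 = 0.003830 mol.
[Fe^2+] = 0.003830 / 0.02590 L = 0.148 M.

0.148 M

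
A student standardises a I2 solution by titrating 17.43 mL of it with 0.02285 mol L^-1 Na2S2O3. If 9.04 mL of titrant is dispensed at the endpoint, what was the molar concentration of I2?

n(Na2S2O3) = 0.02285 x 0.009040 = 0.0002066 mol.
From the balanced equation, 2 mol Na2S2O3 reacts with 1 mol I2, so n(I2) = 0.0002066 x 1/2 = 0.0001033 mol.
[I2] = 0.0001033 / 0.01743 L = 0.00593 M.

0.00593 M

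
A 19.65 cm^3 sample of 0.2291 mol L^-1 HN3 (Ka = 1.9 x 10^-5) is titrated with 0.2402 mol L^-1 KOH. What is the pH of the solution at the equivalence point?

n(HN3) = 0.2291 x 0.01965 = 0.004502 mol; V(KOH) at equivalence = 0.004502/0.2402 = 0.01874 L.
At equivalence all the acid is converted to N3-; total volume = 0.01965 + 0.01874 = 0.03839 L, so [N3-] = 0.004502/0.03839 = 0.1173 M.
Kb = Kw/Ka = 1.0e-14 / 1.9 x 10^-5 = 5.26e-10.
[OH^-] = sqrt(Kb x [N3-]) = sqrt(5.26e-10 x 0.1173) = 7.86e-6 M.
pOH = 5.10, so pH = 14.00 - 5.10 = 8.90.

8.90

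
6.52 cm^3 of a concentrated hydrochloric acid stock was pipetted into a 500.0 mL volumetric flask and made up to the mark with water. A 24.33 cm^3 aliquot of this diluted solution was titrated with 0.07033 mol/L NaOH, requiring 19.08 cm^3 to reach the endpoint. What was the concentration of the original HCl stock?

4.23 M

n(NaOH) = 0.07033 x 0.01908 = 0.001342 mol.
n(HCl) in the aliquot = 0.001342 mol.
[diluted HCl] = 0.001342 / 0.02433 = 0.05515 M.
Dilution factor = 500.0/6.520 = 76.69, so [stock] = 0.05515 x 76.69 = 4.23 M.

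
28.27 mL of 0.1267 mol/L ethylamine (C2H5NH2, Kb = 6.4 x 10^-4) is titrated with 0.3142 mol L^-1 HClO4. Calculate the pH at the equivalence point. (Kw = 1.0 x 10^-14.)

5.93

n(C2H5NH2) = 0.1267 x 0.02827 = 0.003582 mol; V(HClO4) at equivalence = 0.003582/0.3142 = 0.01140 L.
At equivalence the base is fully converted to C2H5NH3+; total volume = 0.03967 L, so [C2H5NH3+] = 0.003582/0.03967 = 0.09029 M.
Ka(C2H5NH3+) = Kw/Kb = 1.0e-14 / 6.4 x 10^-4 = 1.56e-11.
[H^+] = sqrt(Ka x [C2H5NH3+]) = sqrt(1.56e-11 x 0.09029) = 1.19e-6 M.
pH = -log(1.19e-6) = 5.93.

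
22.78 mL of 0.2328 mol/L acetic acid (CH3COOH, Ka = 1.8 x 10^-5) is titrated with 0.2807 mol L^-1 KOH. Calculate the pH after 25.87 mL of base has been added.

12.60

n(acid) = 0.2328 x 0.02278 = 0.005303 mol; n(KOH) added = 0.2807 x 0.02587 = 0.007262 mol.
Base is in excess by 0.007262 - 0.005303 = 0.001959 mol in a total volume of 0.04865 L.
[OH^-] = 0.001959/0.04865 = 0.04026 M, so pOH = 1.40 and pH = 14.00 - 1.40 = 12.60.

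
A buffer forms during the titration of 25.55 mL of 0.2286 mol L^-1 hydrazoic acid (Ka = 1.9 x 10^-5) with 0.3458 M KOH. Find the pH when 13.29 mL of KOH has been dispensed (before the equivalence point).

Initial n(HN3) = 0.2286 x 0.02555 = 0.005841 mol.
n(KOH) added = 0.3458 x 0.01329 = 0.004596 mol, converting that many moles of HN3 to N3-.
Remaining n(HN3) = 0.001245 mol; n(N3-) = 0.004596 mol.
By Henderson-Hasselbalch, pH = pKa + log([A^-]/[HA]) = 4.72 + log(0.004596/0.001245) = 4.72 + (+0.57) = 5.29.

5.29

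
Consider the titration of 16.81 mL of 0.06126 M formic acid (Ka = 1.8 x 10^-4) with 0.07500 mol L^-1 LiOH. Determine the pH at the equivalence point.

8.14

n(HCOOH) = 0.06126 x 0.01681 = 0.001030 mol; V(LiOH) at equivalence = 0.001030/0.07500 = 0.01373 L.
At equivalence all the acid is converted to HCOO-; total volume = 0.01681 + 0.01373 = 0.03054 L, so [HCOO-] = 0.001030/0.03054 = 0.03372 M.
Kb = Kw/Ka = 1.0e-14 / 1.8 x 10^-4 = 5.56e-11.
[OH^-] = sqrt(Kb x [HCOO-]) = sqrt(5.56e-11 x 0.03372) = 1.37e-6 M.
pOH = 5.86, so pH = 14.00 - 5.86 = 8.14.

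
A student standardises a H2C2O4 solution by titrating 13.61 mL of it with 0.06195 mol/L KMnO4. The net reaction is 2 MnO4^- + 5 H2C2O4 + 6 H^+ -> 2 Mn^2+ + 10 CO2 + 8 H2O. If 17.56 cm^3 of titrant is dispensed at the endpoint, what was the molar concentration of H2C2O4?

n(KMnO4) = 0.06195 x 0.01756 = 0.001088 mol.
From the balanced equation, 2 mol KMnO4 reacts with 5 mol H2C2O4, so n(H2C2O4) = 0.001088 x 5/2 = 0.002720 mol.
[H2C2O4] = 0.002720 / 0.01361 L = 0.200 M.

0.200 M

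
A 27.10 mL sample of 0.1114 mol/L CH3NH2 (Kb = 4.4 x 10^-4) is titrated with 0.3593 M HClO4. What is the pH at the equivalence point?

5.86

n(CH3NH2) = 0.1114 x 0.02710 = 0.003019 mol; V(HClO4) at equivalence = 0.003019/0.3593 = 0.008402 L.
At equivalence the base is fully converted to CH3NH3+; total volume = 0.03550 L, so [CH3NH3+] = 0.003019/0.03550 = 0.08504 M.
Ka(CH3NH3+) = Kw/Kb = 1.0e-14 / 4.4 x 10^-4 = 2.27e-11.
[H^+] = sqrt(Ka x [CH3NH3+]) = sqrt(2.27e-11 x 0.08504) = 1.39e-6 M.
pH = -log(1.39e-6) = 5.86.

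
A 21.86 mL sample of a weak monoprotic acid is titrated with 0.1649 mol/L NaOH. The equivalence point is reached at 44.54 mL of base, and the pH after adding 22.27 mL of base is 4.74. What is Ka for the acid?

22.27 mL is half of the equivalence volume, so this is the half-equivalence point where [HA] = [A^-].
At half-equivalence pH = pKa, so pKa = 4.74.
Ka = 10^(-4.74) = 1.8 x 10^-5.

1.8 x 10^-5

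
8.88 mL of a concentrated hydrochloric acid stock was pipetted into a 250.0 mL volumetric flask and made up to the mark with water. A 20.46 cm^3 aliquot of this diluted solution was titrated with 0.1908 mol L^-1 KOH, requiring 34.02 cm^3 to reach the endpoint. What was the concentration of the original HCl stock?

8.93 M

n(KOH) = 0.1908 x 0.03402 = 0.006491 mol.
n(HCl) in the aliquot = 0.006491 mol.
[diluted HCl] = 0.006491 / 0.02046 = 0.3173 M.
Dilution factor = 250.0/8.880 = 28.15, so [stock] = 0.3173 x 28.15 = 8.93 M.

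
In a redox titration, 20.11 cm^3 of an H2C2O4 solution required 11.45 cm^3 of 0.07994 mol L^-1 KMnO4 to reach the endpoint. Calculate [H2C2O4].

n(KMnO4) = 0.07994 x 0.01145 = 0.0009153 mol.
From the balanced equation, 2 mol KMnO4 reacts with 5 mol H2C2O4, so n(H2C2O4) = 0.0009153 x 5/2 = 0.002288 mol.
[H2C2O4] = 0.002288 / 0.02011 L = 0.114 M.

0.114 M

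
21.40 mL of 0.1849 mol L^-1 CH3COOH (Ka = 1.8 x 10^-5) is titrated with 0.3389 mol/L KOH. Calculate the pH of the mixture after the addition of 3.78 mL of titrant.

4.42

Initial n(CH3COOH) = 0.1849 x 0.02140 = 0.003957 mol.
n(KOH) added = 0.3389 x 0.003780 = 0.001281 mol, converting that many moles of CH3COOH to CH3COO-.
Remaining n(CH3COOH) = 0.002676 mol; n(CH3COO-) = 0.001281 mol.
By Henderson-Hasselbalch, pH = pKa + log([A^-]/[HA]) = 4.74 + log(0.001281/0.002676) = 4.74 + (-0.32) = 4.42.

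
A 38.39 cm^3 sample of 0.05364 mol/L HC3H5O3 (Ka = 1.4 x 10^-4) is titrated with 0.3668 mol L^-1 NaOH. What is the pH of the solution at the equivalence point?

n(HC3H5O3) = 0.05364 x 0.03839 = 0.002059 mol; V(NaOH) at equivalence = 0.002059/0.3668 = 0.005614 L.
At equivalence all the acid is converted to C3H5O3-; total volume = 0.03839 + 0.005614 = 0.04400 L, so [C3H5O3-] = 0.002059/0.04400 = 0.04680 M.
Kb = Kw/Ka = 1.0e-14 / 1.4 x 10^-4 = 7.14e-11.
[OH^-] = sqrt(Kb x [C3H5O3-]) = sqrt(7.14e-11 x 0.04680) = 1.83e-6 M.
pOH = 5.74, so pH = 14.00 - 5.74 = 8.26.

8.26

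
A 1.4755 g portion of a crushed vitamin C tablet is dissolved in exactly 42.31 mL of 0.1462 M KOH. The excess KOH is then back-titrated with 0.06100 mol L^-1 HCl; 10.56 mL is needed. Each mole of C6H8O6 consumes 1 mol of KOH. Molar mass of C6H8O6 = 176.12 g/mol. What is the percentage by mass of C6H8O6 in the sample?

66.1%

Total n(KOH) added = 0.1462 x 0.04231 = 0.006186 mol.
n(HCl) used = 0.06100 x 0.01056 = 0.0006442 mol, which equals the excess n(KOH).
So n(KOH) consumed by the sample = 0.006186 - 0.0006442 = 0.005542 mol.
n(C6H8O6) = 0.005542 / 1 = 0.005542 mol.
mass C6H8O6 = 0.005542 x 176.12 = 0.9760 g, so %C6H8O6 = 0.9760/1.4755 x 100 = 66.1%.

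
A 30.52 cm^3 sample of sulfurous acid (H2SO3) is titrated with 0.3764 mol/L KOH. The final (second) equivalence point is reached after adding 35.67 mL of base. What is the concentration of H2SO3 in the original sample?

n(KOH) = 0.3764 x 0.03567 = 0.01343 mol.
At the final (second) equivalence point, 2 mol OH^- react per mol H2SO3, so n(H2SO3) = 0.01343 / 2 = 0.006713 mol.
[H2SO3] = 0.006713 / 0.03052 L = 0.220 M.

0.220 M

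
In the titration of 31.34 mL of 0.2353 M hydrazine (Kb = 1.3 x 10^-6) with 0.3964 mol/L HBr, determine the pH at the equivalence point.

4.47

n(N2H4) = 0.2353 x 0.03134 = 0.007374 mol; V(HBr) at equivalence = 0.007374/0.3964 = 0.01860 L.
At equivalence the base is fully converted to N2H5+; total volume = 0.04994 L, so [N2H5+] = 0.007374/0.04994 = 0.1477 M.
Ka(N2H5+) = Kw/Kb = 1.0e-14 / 1.3 x 10^-6 = 7.69e-9.
[H^+] = sqrt(Ka x [N2H5+]) = sqrt(7.69e-9 x 0.1477) = 3.37e-5 M.
pH = -log(3.37e-5) = 4.47.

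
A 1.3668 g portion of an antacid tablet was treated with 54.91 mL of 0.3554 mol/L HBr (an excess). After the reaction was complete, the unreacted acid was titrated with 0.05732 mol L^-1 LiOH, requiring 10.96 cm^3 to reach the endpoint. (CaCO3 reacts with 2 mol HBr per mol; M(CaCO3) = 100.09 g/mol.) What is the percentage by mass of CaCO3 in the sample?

69.2%

Total n(HBr) added = 0.3554 x 0.05491 = 0.01952 mol.
n(LiOH) used = 0.05732 x 0.01096 = 0.0006282 mol, which equals the excess n(HBr).
So n(HBr) consumed by the sample = 0.01952 - 0.0006282 = 0.01889 mol.
n(CaCO3) = 0.01889 / 2 = 0.009443 mol.
mass CaCO3 = 0.009443 x 100.09 = 0.9452 g, so %CaCO3 = 0.9452/1.3668 x 100 = 69.2%.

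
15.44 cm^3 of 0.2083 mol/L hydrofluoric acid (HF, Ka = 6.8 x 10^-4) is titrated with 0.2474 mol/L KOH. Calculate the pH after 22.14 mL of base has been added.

12.78

n(acid) = 0.2083 x 0.01544 = 0.003216 mol; n(KOH) added = 0.2474 x 0.02214 = 0.005477 mol.
Base is in excess by 0.005477 - 0.003216 = 0.002261 mol in a total volume of 0.03758 L.
[OH^-] = 0.002261/0.03758 = 0.06017 M, so pOH = 1.22 and pH = 14.00 - 1.22 = 12.78.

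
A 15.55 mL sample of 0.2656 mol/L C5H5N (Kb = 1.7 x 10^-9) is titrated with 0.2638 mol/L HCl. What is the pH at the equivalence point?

3.05

n(C5H5N) = 0.2656 x 0.01555 = 0.004130 mol; V(HCl) at equivalence = 0.004130/0.2638 = 0.01566 L.
At equivalence the base is fully converted to C5H5NH+; total volume = 0.03121 L, so [C5H5NH+] = 0.004130/0.03121 = 0.1323 M.
Ka(C5H5NH+) = Kw/Kb = 1.0e-14 / 1.7 x 10^-9 = 5.88e-6.
[H^+] = sqrt(Ka x [C5H5NH+]) = sqrt(5.88e-6 x 0.1323) = 0.000882 M.
pH = -log(0.000882) = 3.05.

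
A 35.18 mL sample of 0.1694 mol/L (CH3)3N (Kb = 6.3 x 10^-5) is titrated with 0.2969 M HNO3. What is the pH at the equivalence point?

n((CH3)3N) = 0.1694 x 0.03518 = 0.005959 mol; V(HNO3) at equivalence = 0.005959/0.2969 = 0.02007 L.
At equivalence the base is fully converted to (CH3)3NH+; total volume = 0.05525 L, so [(CH3)3NH+] = 0.005959/0.05525 = 0.1079 M.
Ka((CH3)3NH+) = Kw/Kb = 1.0e-14 / 6.3 x 10^-5 = 1.59e-10.
[H^+] = sqrt(Ka x [(CH3)3NH+]) = sqrt(1.59e-10 x 0.1079) = 4.14e-6 M.
pH = -log(4.14e-6) = 5.38.

5.38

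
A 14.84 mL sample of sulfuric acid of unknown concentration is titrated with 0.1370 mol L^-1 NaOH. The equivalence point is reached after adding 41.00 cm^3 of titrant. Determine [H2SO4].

0.189 M

n(NaOH) delivered = 0.1370 x 0.04100 = 0.005617 mol.
The reaction is 1 H2SO4 + 2 NaOH, so n(H2SO4) = 0.005617 x 1/2 = 0.002809 mol.
[H2SO4] = 0.002809 mol / 0.01484 L = 0.189 M.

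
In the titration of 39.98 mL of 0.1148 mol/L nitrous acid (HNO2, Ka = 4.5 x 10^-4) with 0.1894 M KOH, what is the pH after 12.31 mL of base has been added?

3.36

Initial n(HNO2) = 0.1148 x 0.03998 = 0.004590 mol.
n(KOH) added = 0.1894 x 0.01231 = 0.002332 mol, converting that many moles of HNO2 to NO2-.
Remaining n(HNO2) = 0.002258 mol; n(NO2-) = 0.002332 mol.
By Henderson-Hasselbalch, pH = pKa + log([A^-]/[HA]) = 3.35 + log(0.002332/0.002258) = 3.35 + (+0.01) = 3.36.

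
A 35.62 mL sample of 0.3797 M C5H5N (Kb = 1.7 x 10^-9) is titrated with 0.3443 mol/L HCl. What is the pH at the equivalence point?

n(C5H5N) = 0.3797 x 0.03562 = 0.01352 mol; V(HCl) at equivalence = 0.01352/0.3443 = 0.03928 L.
At equivalence the base is fully converted to C5H5NH+; total volume = 0.07490 L, so [C5H5NH+] = 0.01352/0.07490 = 0.1806 M.
Ka(C5H5NH+) = Kw/Kb = 1.0e-14 / 1.7 x 10^-9 = 5.88e-6.
[H^+] = sqrt(Ka x [C5H5NH+]) = sqrt(5.88e-6 x 0.1806) = 0.00103 M.
pH = -log(0.00103) = 2.99.

2.99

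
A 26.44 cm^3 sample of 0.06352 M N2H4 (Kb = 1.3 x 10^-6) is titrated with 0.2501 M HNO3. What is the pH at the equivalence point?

n(N2H4) = 0.06352 x 0.02644 = 0.001679 mol; V(HNO3) at equivalence = 0.001679/0.2501 = 0.006715 L.
At equivalence the base is fully converted to N2H5+; total volume = 0.03316 L, so [N2H5+] = 0.001679/0.03316 = 0.05065 M.
Ka(N2H5+) = Kw/Kb = 1.0e-14 / 1.3 x 10^-6 = 7.69e-9.
[H^+] = sqrt(Ka x [N2H5+]) = sqrt(7.69e-9 x 0.05065) = 1.97e-5 M.
pH = -log(1.97e-5) = 4.70.

4.70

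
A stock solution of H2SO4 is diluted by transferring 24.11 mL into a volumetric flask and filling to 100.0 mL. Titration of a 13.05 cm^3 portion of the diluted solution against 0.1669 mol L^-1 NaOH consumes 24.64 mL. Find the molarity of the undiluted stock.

0.654 M

n(NaOH) = 0.1669 x 0.02464 = 0.004112 mol.
n(H2SO4) in the aliquot = 0.004112 x 1/2 = 0.002056 mol.
[diluted H2SO4] = 0.002056 / 0.01305 = 0.1576 M.
Dilution factor = 100.0/24.11 = 4.148, so [stock] = 0.1576 x 4.148 = 0.654 M.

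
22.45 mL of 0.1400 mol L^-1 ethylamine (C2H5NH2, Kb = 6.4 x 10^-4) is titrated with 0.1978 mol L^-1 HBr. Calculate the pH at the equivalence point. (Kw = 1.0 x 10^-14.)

n(C2H5NH2) = 0.1400 x 0.02245 = 0.003143 mol; V(HBr) at equivalence = 0.003143/0.1978 = 0.01589 L.
At equivalence the base is fully converted to C2H5NH3+; total volume = 0.03834 L, so [C2H5NH3+] = 0.003143/0.03834 = 0.08198 M.
Ka(C2H5NH3+) = Kw/Kb = 1.0e-14 / 6.4 x 10^-4 = 1.56e-11.
[H^+] = sqrt(Ka x [C2H5NH3+]) = sqrt(1.56e-11 x 0.08198) = 1.13e-6 M.
pH = -log(1.13e-6) = 5.95.

5.95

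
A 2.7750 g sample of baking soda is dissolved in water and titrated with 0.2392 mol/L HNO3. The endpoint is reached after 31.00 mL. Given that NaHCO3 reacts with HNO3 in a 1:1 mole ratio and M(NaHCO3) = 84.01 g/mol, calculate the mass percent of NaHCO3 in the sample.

22.4%

n(HNO3) = 0.2392 x 0.03100 = 0.007415 mol.
n(NaHCO3) = 0.007415 / 1 = 0.007415 mol.
mass of NaHCO3 = 0.007415 x 84.01 = 0.6230 g.
% purity = 0.6230 / 2.7750 x 100 = 22.4%.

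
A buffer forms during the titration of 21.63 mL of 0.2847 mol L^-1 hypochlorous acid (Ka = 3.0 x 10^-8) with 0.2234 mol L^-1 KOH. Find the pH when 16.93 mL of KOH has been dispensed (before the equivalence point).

Initial n(HClO) = 0.2847 x 0.02163 = 0.006158 mol.
n(KOH) added = 0.2234 x 0.01693 = 0.003782 mol, converting that many moles of HClO to ClO-.
Remaining n(HClO) = 0.002376 mol; n(ClO-) = 0.003782 mol.
By Henderson-Hasselbalch, pH = pKa + log([A^-]/[HA]) = 7.52 + log(0.003782/0.002376) = 7.52 + (+0.20) = 7.72.

7.72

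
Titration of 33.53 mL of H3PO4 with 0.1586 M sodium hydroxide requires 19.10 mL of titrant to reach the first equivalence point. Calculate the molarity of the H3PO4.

0.0903 M

n(NaOH) = 0.1586 x 0.01910 = 0.003029 mol.
At the first equivalence point, 1 mol OH^- react per mol H3PO4, so n(H3PO4) = 0.003029 / 1 = 0.003029 mol.
[H3PO4] = 0.003029 / 0.03353 L = 0.0903 M.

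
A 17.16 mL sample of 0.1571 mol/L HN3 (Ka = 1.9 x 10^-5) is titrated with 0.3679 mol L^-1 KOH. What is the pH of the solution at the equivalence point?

8.88

n(HN3) = 0.1571 x 0.01716 = 0.002696 mol; V(KOH) at equivalence = 0.002696/0.3679 = 0.007328 L.
At equivalence all the acid is converted to N3-; total volume = 0.01716 + 0.007328 = 0.02449 L, so [N3-] = 0.002696/0.02449 = 0.1101 M.
Kb = Kw/Ka = 1.0e-14 / 1.9 x 10^-5 = 5.26e-10.
[OH^-] = sqrt(Kb x [N3-]) = sqrt(5.26e-10 x 0.1101) = 7.61e-6 M.
pOH = 5.12, so pH = 14.00 - 5.12 = 8.88.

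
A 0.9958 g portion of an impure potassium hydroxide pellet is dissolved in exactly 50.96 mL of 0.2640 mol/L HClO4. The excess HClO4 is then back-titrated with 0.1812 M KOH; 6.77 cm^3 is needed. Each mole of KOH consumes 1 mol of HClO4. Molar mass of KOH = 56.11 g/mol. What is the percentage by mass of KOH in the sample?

Total n(HClO4) added = 0.2640 x 0.05096 = 0.01345 mol.
n(KOH) used = 0.1812 x 0.006770 = 0.001227 mol, which equals the excess n(HClO4).
So n(HClO4) consumed by the sample = 0.01345 - 0.001227 = 0.01223 mol.
n(KOH) = 0.01223 / 1 = 0.01223 mol.
mass KOH = 0.01223 x 56.11 = 0.6860 g, so %KOH = 0.6860/0.9958 x 100 = 68.9%.

68.9%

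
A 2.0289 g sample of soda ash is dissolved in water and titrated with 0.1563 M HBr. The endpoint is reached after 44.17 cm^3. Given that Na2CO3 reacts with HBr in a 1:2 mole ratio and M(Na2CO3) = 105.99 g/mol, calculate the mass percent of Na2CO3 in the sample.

18.0%

n(HBr) = 0.1563 x 0.04417 = 0.006904 mol.
n(Na2CO3) = 0.006904 / 2 = 0.003452 mol.
mass of Na2CO3 = 0.003452 x 105.99 = 0.3659 g.
% purity = 0.3659 / 2.0289 x 100 = 18.0%.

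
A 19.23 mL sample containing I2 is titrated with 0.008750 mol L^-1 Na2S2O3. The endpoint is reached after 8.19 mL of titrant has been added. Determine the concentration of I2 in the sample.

0.00186 M

n(Na2S2O3) = 0.008750 x 0.008190 = 7.166e-5 mol.
From the balanced equation, 2 mol Na2S2O3 reacts with 1 mol I2, so n(I2) = 7.166e-5 x 1/2 = 3.583e-5 mol.
[I2] = 3.583e-5 / 0.01923 L = 0.00186 M.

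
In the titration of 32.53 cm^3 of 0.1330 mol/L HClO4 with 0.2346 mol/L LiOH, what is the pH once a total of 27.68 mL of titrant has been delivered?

n(acid) = 0.1330 x 0.03253 = 0.004326 mol; n(LiOH) added = 0.2346 x 0.02768 = 0.006494 mol.
Base is in excess by 0.006494 - 0.004326 = 0.002167 mol in a total volume of 0.06021 L.
[OH^-] = 0.002167/0.06021 = 0.03599 M, so pOH = 1.44 and pH = 14.00 - 1.44 = 12.56.

12.56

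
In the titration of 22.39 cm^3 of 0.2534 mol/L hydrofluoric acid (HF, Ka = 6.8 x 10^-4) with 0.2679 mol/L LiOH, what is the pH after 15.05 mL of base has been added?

3.56

Initial n(HF) = 0.2534 x 0.02239 = 0.005674 mol.
n(LiOH) added = 0.2679 x 0.01505 = 0.004032 mol, converting that many moles of HF to F-.
Remaining n(HF) = 0.001642 mol; n(F-) = 0.004032 mol.
By Henderson-Hasselbalch, pH = pKa + log([A^-]/[HA]) = 3.17 + log(0.004032/0.001642) = 3.17 + (+0.39) = 3.56.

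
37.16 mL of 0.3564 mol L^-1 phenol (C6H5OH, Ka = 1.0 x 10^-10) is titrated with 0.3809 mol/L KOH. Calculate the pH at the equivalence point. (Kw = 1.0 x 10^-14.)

11.63

n(C6H5OH) = 0.3564 x 0.03716 = 0.01324 mol; V(KOH) at equivalence = 0.01324/0.3809 = 0.03477 L.
At equivalence all the acid is converted to C6H5O-; total volume = 0.03716 + 0.03477 = 0.07193 L, so [C6H5O-] = 0.01324/0.07193 = 0.1841 M.
Kb = Kw/Ka = 1.0e-14 / 1.0 x 10^-10 = 0.000100.
[OH^-] = sqrt(Kb x [C6H5O-]) = sqrt(0.000100 x 0.1841) = 0.00429 M.
pOH = 2.37, so pH = 14.00 - 2.37 = 11.63.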